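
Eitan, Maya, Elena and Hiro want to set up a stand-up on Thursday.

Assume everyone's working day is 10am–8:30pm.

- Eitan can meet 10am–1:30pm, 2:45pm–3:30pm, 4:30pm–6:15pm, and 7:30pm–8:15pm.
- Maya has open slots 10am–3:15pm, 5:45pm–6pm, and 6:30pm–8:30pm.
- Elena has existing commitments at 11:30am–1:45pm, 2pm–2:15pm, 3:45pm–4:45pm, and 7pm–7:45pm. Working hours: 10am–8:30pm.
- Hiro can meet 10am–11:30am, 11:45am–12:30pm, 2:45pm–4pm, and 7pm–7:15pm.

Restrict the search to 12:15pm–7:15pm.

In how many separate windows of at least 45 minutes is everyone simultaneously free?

Elena free within 10:00–20:30: 10:00–11:30, 13:45–14:00, 14:15–15:45, 16:45–19:00, 19:45–20:30.
Eitan ∩ Maya: 10:00–13:30, 14:45–15:15, 17:45–18:00, 19:30–20:15.
Eitan ∩ Maya ∩ Elena: 10:00–11:30, 14:45–15:15, 17:45–18:00, 19:45–20:15.
Eitan ∩ Maya ∩ Elena ∩ Hiro: 10:00–11:30, 14:45–15:15.
Restricted to 12:15–19:15: 14:45–15:15.
Windows ≥ 45 min: (none).
That's 0 windows.

0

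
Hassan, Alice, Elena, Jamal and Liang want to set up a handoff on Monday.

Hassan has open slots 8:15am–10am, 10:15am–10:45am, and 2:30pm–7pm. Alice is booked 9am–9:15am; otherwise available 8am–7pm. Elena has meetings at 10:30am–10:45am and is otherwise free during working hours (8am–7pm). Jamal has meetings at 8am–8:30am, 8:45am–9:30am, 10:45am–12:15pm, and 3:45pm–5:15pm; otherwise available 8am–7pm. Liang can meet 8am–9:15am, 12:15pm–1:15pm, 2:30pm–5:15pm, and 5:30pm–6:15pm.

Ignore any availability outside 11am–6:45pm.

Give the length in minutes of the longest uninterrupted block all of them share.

75 minutes

Alice free within 08:00–19:00: 08:00–09:00, 09:15–19:00.
Elena free within 08:00–19:00: 08:00–10:30, 10:45–19:00.
Jamal free within 08:00–19:00: 08:30–08:45, 09:30–10:45, 12:15–15:45, 17:15–19:00.
Hassan ∩ Alice: 08:15–09:00, 09:15–10:00, 10:15–10:45, 14:30–19:00.
Hassan ∩ Alice ∩ Elena: 08:15–09:00, 09:15–10:00, 10:15–10:30, 14:30–19:00.
Hassan ∩ Alice ∩ Elena ∩ Jamal: 08:30–08:45, 09:30–10:00, 10:15–10:30, 14:30–15:45, 17:15–19:00.
Hassan ∩ Alice ∩ Elena ∩ Jamal ∩ Liang: 08:30–08:45, 14:30–15:45, 17:30–18:15.
Restricted to 11:00–18:45: 14:30–15:45, 17:30–18:15.
Common window lengths: 75, 45 min; longest is 75.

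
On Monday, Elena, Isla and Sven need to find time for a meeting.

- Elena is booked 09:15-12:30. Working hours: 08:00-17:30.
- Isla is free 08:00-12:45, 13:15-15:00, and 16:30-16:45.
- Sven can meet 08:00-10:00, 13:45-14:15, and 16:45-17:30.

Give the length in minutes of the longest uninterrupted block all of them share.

Elena free within 08:00–17:30: 08:00–09:15, 12:30–17:30.
Elena ∩ Isla: 08:00–09:15, 12:30–12:45, 13:15–15:00, 16:30–16:45.
Elena ∩ Isla ∩ Sven: 08:00–09:15, 13:45–14:15.
Common window lengths: 75, 30 min; longest is 75.

75 minutes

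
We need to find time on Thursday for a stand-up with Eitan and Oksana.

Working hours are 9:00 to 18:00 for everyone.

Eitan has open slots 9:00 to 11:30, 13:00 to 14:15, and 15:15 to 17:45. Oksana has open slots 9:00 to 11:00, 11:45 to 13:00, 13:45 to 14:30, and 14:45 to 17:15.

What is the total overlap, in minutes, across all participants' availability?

Eitan ∩ Oksana: 09:00–11:00, 13:45–14:15, 15:15–17:15.
Total common minutes: 120 + 30 + 120 = 270.

270 minutes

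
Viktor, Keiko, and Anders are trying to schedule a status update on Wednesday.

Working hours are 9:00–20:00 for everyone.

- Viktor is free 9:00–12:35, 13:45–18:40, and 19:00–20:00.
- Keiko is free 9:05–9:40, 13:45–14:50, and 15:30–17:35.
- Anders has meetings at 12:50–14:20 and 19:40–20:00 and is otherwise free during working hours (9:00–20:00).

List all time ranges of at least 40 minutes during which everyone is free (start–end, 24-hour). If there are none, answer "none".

Anders free within 09:00–20:00: 09:00–12:50, 14:20–19:40.
Viktor ∩ Keiko: 09:05–09:40, 13:45–14:50, 15:30–17:35.
Viktor ∩ Keiko ∩ Anders: 09:05–09:40, 14:20–14:50, 15:30–17:35.
Windows ≥ 40 min: 15:30–17:35.

15:30–17:35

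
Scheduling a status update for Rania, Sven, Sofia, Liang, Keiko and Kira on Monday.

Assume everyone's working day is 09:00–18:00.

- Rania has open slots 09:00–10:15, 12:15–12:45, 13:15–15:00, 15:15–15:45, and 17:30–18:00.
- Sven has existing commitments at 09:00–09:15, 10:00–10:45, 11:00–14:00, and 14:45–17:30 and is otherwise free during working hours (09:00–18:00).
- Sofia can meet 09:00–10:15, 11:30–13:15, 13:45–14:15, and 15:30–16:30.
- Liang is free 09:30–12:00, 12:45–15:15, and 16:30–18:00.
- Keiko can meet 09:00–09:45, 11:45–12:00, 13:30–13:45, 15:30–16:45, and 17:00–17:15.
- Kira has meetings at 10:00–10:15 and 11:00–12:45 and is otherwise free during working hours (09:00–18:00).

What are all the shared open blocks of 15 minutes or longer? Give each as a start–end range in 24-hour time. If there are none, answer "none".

09:30–09:45

Sven free within 09:00–18:00: 09:15–10:00, 10:45–11:00, 14:00–14:45, 17:30–18:00.
Kira free within 09:00–18:00: 09:00–10:00, 10:15–11:00, 12:45–18:00.
Rania ∩ Sven: 09:15–10:00, 14:00–14:45, 17:30–18:00.
Rania ∩ Sven ∩ Sofia: 09:15–10:00, 14:00–14:15.
Rania ∩ Sven ∩ Sofia ∩ Liang: 09:30–10:00, 14:00–14:15.
Rania ∩ Sven ∩ Sofia ∩ Liang ∩ Keiko: 09:30–09:45.
Rania ∩ Sven ∩ Sofia ∩ Liang ∩ Keiko ∩ Kira: 09:30–09:45.
Windows ≥ 15 min: 09:30–09:45.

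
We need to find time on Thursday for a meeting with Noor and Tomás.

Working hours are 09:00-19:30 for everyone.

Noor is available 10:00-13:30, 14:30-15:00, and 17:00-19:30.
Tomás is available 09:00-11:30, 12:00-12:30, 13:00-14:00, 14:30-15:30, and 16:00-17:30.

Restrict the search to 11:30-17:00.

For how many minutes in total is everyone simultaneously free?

Noor ∩ Tomás: 10:00–11:30, 12:00–12:30, 13:00–13:30, 14:30–15:00, 17:00–17:30.
Restricted to 11:30–17:00: 12:00–12:30, 13:00–13:30, 14:30–15:00.
Total common minutes: 30 + 30 + 30 = 90.

90 minutes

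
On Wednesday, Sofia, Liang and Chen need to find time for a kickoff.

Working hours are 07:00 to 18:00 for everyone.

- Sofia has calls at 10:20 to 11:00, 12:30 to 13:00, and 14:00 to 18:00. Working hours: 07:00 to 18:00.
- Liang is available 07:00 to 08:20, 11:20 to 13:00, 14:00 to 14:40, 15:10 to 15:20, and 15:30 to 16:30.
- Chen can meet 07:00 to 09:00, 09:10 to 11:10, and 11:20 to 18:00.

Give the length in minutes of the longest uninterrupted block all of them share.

80 minutes

Sofia free within 07:00–18:00: 07:00–10:20, 11:00–12:30, 13:00–14:00.
Sofia ∩ Liang: 07:00–08:20, 11:20–12:30.
Sofia ∩ Liang ∩ Chen: 07:00–08:20, 11:20–12:30.
Common window lengths: 80, 70 min; longest is 80.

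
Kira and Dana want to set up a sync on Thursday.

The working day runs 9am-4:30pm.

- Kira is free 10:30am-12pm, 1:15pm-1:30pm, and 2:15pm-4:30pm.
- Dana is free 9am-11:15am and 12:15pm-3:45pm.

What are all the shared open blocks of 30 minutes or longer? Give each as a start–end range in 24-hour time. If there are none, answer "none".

Kira ∩ Dana: 10:30–11:15, 13:15–13:30, 14:15–15:45.
Windows ≥ 30 min: 10:30–11:15, 14:15–15:45.

10:30–11:15, 14:15–15:45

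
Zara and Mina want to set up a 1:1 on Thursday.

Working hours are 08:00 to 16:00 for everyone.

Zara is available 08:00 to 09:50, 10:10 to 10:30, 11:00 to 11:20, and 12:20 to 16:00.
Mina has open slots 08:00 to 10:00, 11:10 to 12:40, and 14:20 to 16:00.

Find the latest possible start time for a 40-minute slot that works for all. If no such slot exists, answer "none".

15:20

Zara ∩ Mina: 08:00–09:50, 11:10–11:20, 12:20–12:40, 14:20–16:00.
Windows ≥ 40 min: 08:00–09:50, 14:20–16:00.
Latest start in the last window 14:20–16:00 is 16:00 − 40 min = 15:20.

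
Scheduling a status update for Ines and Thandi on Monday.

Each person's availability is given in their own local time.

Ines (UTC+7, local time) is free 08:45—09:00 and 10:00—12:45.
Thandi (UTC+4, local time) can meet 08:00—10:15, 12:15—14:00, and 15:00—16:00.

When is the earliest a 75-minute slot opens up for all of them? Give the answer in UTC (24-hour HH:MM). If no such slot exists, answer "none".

04:00

Ines → UTC: 01:45–02:00, 03:00–05:45.
Thandi → UTC: 04:00–06:15, 08:15–10:00, 11:00–12:00.
Ines ∩ Thandi: 04:00–05:45.
Windows ≥ 75 min: 04:00–05:45.
Earliest such window starts at 04:00.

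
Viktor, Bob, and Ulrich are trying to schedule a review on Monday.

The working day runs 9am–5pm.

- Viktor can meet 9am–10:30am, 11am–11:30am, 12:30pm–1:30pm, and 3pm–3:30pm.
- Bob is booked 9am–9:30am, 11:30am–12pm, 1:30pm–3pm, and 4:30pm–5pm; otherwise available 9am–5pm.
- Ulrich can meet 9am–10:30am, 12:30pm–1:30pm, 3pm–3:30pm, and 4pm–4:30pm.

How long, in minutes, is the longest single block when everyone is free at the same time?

Bob free within 09:00–17:00: 09:30–11:30, 12:00–13:30, 15:00–16:30.
Viktor ∩ Bob: 09:30–10:30, 11:00–11:30, 12:30–13:30, 15:00–15:30.
Viktor ∩ Bob ∩ Ulrich: 09:30–10:30, 12:30–13:30, 15:00–15:30.
Common window lengths: 60, 60, 30 min; longest is 60.

60 minutes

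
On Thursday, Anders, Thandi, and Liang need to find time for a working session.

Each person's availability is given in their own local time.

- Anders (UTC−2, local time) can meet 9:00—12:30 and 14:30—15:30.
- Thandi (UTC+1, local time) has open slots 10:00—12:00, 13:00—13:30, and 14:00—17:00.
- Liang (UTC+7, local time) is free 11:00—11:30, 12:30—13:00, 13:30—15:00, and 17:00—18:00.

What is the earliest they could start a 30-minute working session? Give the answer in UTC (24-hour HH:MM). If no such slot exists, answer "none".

none

Anders → UTC: 11:00–14:30, 16:30–17:30.
Thandi → UTC: 09:00–11:00, 12:00–12:30, 13:00–16:00.
Liang → UTC: 04:00–04:30, 05:30–06:00, 06:30–08:00, 10:00–11:00.
Anders ∩ Thandi: 12:00–12:30, 13:00–14:30.
Anders ∩ Thandi ∩ Liang: (none).
Windows ≥ 30 min: (none).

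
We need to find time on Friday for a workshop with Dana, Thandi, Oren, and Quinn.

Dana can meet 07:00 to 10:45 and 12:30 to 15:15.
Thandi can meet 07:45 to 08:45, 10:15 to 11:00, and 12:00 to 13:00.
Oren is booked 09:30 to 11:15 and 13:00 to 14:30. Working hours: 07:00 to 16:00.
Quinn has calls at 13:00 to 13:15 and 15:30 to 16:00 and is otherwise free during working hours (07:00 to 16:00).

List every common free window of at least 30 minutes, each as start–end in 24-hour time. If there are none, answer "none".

Oren free within 07:00–16:00: 07:00–09:30, 11:15–13:00, 14:30–16:00.
Quinn free within 07:00–16:00: 07:00–13:00, 13:15–15:30.
Dana ∩ Thandi: 07:45–08:45, 10:15–10:45, 12:30–13:00.
Dana ∩ Thandi ∩ Oren: 07:45–08:45, 12:30–13:00.
Dana ∩ Thandi ∩ Oren ∩ Quinn: 07:45–08:45, 12:30–13:00.
Windows ≥ 30 min: 07:45–08:45, 12:30–13:00.

07:45–08:45, 12:30–13:00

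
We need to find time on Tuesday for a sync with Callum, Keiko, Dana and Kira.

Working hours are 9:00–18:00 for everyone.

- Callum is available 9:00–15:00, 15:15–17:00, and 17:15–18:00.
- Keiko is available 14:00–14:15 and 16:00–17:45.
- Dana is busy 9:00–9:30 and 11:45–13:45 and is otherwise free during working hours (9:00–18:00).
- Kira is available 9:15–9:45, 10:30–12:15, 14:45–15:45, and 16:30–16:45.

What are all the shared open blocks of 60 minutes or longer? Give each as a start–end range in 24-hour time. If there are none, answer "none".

Dana free within 09:00–18:00: 09:30–11:45, 13:45–18:00.
Callum ∩ Keiko: 14:00–14:15, 16:00–17:00, 17:15–17:45.
Callum ∩ Keiko ∩ Dana: 14:00–14:15, 16:00–17:00, 17:15–17:45.
Callum ∩ Keiko ∩ Dana ∩ Kira: 16:30–16:45.
Windows ≥ 60 min: (none).

none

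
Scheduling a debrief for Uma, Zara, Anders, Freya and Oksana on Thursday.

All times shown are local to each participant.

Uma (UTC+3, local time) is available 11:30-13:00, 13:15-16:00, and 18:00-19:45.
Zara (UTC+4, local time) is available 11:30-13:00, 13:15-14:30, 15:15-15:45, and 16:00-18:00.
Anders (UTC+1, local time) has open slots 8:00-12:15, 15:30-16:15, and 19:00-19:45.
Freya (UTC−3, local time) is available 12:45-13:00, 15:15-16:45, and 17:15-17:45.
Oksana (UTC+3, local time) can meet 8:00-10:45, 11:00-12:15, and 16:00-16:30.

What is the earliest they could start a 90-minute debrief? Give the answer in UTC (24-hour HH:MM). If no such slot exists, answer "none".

Uma → UTC: 08:30–10:00, 10:15–13:00, 15:00–16:45.
Zara → UTC: 07:30–09:00, 09:15–10:30, 11:15–11:45, 12:00–14:00.
Anders → UTC: 07:00–11:15, 14:30–15:15, 18:00–18:45.
Freya → UTC: 15:45–16:00, 18:15–19:45, 20:15–20:45.
Oksana → UTC: 05:00–07:45, 08:00–09:15, 13:00–13:30.
Uma ∩ Zara: 08:30–09:00, 09:15–10:00, 10:15–10:30, 11:15–11:45, 12:00–13:00.
Uma ∩ Zara ∩ Anders: 08:30–09:00, 09:15–10:00, 10:15–10:30.
Uma ∩ Zara ∩ Anders ∩ Freya: (none).
Uma ∩ Zara ∩ Anders ∩ Freya ∩ Oksana: (none).
Windows ≥ 90 min: (none).

none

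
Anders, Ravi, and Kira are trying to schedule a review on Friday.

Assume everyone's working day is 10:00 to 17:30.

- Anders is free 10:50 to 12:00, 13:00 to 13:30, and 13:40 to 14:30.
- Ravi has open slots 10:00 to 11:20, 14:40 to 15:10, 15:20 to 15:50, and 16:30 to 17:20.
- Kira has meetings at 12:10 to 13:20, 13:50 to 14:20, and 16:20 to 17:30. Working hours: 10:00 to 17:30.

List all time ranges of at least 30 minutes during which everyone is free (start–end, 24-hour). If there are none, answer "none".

10:50–11:20

Kira free within 10:00–17:30: 10:00–12:10, 13:20–13:50, 14:20–16:20.
Anders ∩ Ravi: 10:50–11:20.
Anders ∩ Ravi ∩ Kira: 10:50–11:20.
Windows ≥ 30 min: 10:50–11:20.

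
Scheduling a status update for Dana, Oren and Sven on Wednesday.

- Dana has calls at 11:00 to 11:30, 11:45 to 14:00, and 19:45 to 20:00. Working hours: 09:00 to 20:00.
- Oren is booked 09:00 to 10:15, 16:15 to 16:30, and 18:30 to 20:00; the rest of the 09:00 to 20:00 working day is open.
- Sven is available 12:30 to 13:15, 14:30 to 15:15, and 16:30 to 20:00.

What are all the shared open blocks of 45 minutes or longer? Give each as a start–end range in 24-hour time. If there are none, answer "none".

Dana free within 09:00–20:00: 09:00–11:00, 11:30–11:45, 14:00–19:45.
Oren free within 09:00–20:00: 10:15–16:15, 16:30–18:30.
Dana ∩ Oren: 10:15–11:00, 11:30–11:45, 14:00–16:15, 16:30–18:30.
Dana ∩ Oren ∩ Sven: 14:30–15:15, 16:30–18:30.
Windows ≥ 45 min: 14:30–15:15, 16:30–18:30.

14:30–15:15, 16:30–18:30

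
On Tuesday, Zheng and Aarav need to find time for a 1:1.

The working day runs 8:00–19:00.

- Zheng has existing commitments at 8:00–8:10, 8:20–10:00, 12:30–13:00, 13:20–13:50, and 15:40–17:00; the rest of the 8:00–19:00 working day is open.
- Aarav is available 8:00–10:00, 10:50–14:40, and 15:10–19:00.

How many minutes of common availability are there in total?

Zheng free within 08:00–19:00: 08:10–08:20, 10:00–12:30, 13:00–13:20, 13:50–15:40, 17:00–19:00.
Zheng ∩ Aarav: 08:10–08:20, 10:50–12:30, 13:00–13:20, 13:50–14:40, 15:10–15:40, 17:00–19:00.
Total common minutes: 10 + 100 + 20 + 50 + 30 + 120 = 330.

330 minutes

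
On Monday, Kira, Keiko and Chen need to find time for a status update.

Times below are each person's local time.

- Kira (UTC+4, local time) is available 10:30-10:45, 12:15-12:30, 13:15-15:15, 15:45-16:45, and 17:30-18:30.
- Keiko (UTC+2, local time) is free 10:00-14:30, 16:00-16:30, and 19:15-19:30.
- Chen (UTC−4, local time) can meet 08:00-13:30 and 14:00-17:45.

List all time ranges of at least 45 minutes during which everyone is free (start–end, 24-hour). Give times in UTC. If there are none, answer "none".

none

Kira → UTC: 06:30–06:45, 08:15–08:30, 09:15–11:15, 11:45–12:45, 13:30–14:30.
Keiko → UTC: 08:00–12:30, 14:00–14:30, 17:15–17:30.
Chen → UTC: 12:00–17:30, 18:00–21:45.
Kira ∩ Keiko: 08:15–08:30, 09:15–11:15, 11:45–12:30, 14:00–14:30.
Kira ∩ Keiko ∩ Chen: 12:00–12:30, 14:00–14:30.
Windows ≥ 45 min: (none).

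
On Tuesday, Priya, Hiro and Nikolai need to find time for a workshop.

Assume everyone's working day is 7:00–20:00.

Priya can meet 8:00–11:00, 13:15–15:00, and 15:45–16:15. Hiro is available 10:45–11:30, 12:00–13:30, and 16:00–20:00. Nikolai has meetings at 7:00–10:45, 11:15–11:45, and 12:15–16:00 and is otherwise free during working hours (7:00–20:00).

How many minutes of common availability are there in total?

Nikolai free within 07:00–20:00: 10:45–11:15, 11:45–12:15, 16:00–20:00.
Priya ∩ Hiro: 10:45–11:00, 13:15–13:30, 16:00–16:15.
Priya ∩ Hiro ∩ Nikolai: 10:45–11:00, 16:00–16:15.
Total common minutes: 15 + 15 = 30.

30 minutes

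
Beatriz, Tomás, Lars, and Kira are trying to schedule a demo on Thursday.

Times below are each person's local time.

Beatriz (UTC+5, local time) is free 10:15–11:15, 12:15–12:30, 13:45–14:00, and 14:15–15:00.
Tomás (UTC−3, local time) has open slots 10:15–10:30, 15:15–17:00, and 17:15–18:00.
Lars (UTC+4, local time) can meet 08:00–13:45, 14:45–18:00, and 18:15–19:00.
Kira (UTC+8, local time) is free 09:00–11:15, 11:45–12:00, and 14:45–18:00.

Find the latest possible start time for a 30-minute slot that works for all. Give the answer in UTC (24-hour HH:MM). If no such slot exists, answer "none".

Beatriz → UTC: 05:15–06:15, 07:15–07:30, 08:45–09:00, 09:15–10:00.
Tomás → UTC: 13:15–13:30, 18:15–20:00, 20:15–21:00.
Lars → UTC: 04:00–09:45, 10:45–14:00, 14:15–15:00.
Kira → UTC: 01:00–03:15, 03:45–04:00, 06:45–10:00.
Beatriz ∩ Tomás: (none).
Beatriz ∩ Tomás ∩ Lars: (none).
Beatriz ∩ Tomás ∩ Lars ∩ Kira: (none).
Windows ≥ 30 min: (none).

none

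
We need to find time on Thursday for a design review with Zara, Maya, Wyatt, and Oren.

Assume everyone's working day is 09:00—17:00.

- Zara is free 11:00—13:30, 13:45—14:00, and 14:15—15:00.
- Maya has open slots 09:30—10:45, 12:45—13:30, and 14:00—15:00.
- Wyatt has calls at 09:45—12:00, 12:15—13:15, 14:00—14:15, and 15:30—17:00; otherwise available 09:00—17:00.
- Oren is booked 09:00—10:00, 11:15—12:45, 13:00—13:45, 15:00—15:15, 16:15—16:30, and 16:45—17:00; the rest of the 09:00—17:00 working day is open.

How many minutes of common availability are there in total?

Wyatt free within 09:00–17:00: 09:00–09:45, 12:00–12:15, 13:15–14:00, 14:15–15:30.
Oren free within 09:00–17:00: 10:00–11:15, 12:45–13:00, 13:45–15:00, 15:15–16:15, 16:30–16:45.
Zara ∩ Maya: 12:45–13:30, 14:15–15:00.
Zara ∩ Maya ∩ Wyatt: 13:15–13:30, 14:15–15:00.
Zara ∩ Maya ∩ Wyatt ∩ Oren: 14:15–15:00.
Total common minutes: 45.

45 minutes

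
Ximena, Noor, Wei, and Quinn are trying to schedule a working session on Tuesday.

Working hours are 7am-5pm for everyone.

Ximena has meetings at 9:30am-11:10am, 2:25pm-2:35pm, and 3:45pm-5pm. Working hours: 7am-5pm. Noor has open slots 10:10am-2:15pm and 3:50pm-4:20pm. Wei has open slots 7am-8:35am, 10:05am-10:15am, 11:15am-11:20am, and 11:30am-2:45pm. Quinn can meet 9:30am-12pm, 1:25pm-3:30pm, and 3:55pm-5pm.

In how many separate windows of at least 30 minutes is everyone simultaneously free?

2

Ximena free within 07:00–17:00: 07:00–09:30, 11:10–14:25, 14:35–15:45.
Ximena ∩ Noor: 11:10–14:15.
Ximena ∩ Noor ∩ Wei: 11:15–11:20, 11:30–14:15.
Ximena ∩ Noor ∩ Wei ∩ Quinn: 11:15–11:20, 11:30–12:00, 13:25–14:15.
Windows ≥ 30 min: 11:30–12:00, 13:25–14:15.
That's 2 windows.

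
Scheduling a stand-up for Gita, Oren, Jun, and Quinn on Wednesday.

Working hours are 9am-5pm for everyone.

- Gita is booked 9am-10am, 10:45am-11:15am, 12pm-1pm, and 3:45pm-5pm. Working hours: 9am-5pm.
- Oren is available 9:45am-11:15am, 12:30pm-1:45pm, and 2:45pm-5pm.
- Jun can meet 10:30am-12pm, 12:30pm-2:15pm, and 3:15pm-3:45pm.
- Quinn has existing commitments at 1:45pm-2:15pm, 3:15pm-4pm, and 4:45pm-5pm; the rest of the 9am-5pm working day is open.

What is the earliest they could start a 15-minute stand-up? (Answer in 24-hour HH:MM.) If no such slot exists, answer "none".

Gita free within 09:00–17:00: 10:00–10:45, 11:15–12:00, 13:00–15:45.
Quinn free within 09:00–17:00: 09:00–13:45, 14:15–15:15, 16:00–16:45.
Gita ∩ Oren: 10:00–10:45, 13:00–13:45, 14:45–15:45.
Gita ∩ Oren ∩ Jun: 10:30–10:45, 13:00–13:45, 15:15–15:45.
Gita ∩ Oren ∩ Jun ∩ Quinn: 10:30–10:45, 13:00–13:45.
Windows ≥ 15 min: 10:30–10:45, 13:00–13:45.
Earliest such window starts at 10:30.

10:30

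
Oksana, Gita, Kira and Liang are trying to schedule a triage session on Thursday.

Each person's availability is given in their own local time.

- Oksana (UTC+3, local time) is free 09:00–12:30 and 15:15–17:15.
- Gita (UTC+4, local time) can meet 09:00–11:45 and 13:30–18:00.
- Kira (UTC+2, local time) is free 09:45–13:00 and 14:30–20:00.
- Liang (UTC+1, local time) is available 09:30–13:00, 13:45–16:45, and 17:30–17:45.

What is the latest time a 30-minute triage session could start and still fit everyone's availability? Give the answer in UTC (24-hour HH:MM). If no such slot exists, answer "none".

13:30

Oksana → UTC: 06:00–09:30, 12:15–14:15.
Gita → UTC: 05:00–07:45, 09:30–14:00.
Kira → UTC: 07:45–11:00, 12:30–18:00.
Liang → UTC: 08:30–12:00, 12:45–15:45, 16:30–16:45.
Oksana ∩ Gita: 06:00–07:45, 12:15–14:00.
Oksana ∩ Gita ∩ Kira: 12:30–14:00.
Oksana ∩ Gita ∩ Kira ∩ Liang: 12:45–14:00.
Windows ≥ 30 min: 12:45–14:00.
Latest start in the last window 12:45–14:00 is 14:00 − 30 min = 13:30.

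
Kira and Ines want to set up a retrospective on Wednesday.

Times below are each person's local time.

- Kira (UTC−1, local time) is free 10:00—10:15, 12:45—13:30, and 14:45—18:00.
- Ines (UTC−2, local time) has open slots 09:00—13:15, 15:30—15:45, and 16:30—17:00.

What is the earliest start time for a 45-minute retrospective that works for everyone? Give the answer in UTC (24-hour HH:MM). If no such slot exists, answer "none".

Kira → UTC: 11:00–11:15, 13:45–14:30, 15:45–19:00.
Ines → UTC: 11:00–15:15, 17:30–17:45, 18:30–19:00.
Kira ∩ Ines: 11:00–11:15, 13:45–14:30, 17:30–17:45, 18:30–19:00.
Windows ≥ 45 min: 13:45–14:30.
Earliest such window starts at 13:45.

13:45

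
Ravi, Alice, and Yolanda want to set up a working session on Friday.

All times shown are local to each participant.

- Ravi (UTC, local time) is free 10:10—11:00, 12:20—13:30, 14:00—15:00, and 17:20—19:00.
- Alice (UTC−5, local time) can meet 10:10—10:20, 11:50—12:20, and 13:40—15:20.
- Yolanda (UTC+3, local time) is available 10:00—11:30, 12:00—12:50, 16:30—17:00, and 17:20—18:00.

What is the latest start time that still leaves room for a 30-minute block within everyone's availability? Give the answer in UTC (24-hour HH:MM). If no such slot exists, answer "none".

Ravi → UTC: 10:10–11:00, 12:20–13:30, 14:00–15:00, 17:20–19:00.
Alice → UTC: 15:10–15:20, 16:50–17:20, 18:40–20:20.
Yolanda → UTC: 07:00–08:30, 09:00–09:50, 13:30–14:00, 14:20–15:00.
Ravi ∩ Alice: 18:40–19:00.
Ravi ∩ Alice ∩ Yolanda: (none).
Windows ≥ 30 min: (none).

none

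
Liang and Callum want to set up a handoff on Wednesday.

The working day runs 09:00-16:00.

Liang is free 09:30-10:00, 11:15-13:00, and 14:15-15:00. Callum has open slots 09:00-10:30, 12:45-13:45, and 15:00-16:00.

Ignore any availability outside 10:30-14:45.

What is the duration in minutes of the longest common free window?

Liang ∩ Callum: 09:30–10:00, 12:45–13:00.
Restricted to 10:30–14:45: 12:45–13:00.
Single common window of 15 minutes.

15 minutes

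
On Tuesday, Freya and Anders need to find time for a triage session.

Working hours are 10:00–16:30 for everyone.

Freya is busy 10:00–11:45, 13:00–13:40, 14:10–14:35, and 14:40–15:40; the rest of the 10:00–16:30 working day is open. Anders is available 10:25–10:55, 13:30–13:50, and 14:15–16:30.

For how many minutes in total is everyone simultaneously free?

65 minutes

Freya free within 10:00–16:30: 11:45–13:00, 13:40–14:10, 14:35–14:40, 15:40–16:30.
Freya ∩ Anders: 13:40–13:50, 14:35–14:40, 15:40–16:30.
Total common minutes: 10 + 5 + 50 = 65.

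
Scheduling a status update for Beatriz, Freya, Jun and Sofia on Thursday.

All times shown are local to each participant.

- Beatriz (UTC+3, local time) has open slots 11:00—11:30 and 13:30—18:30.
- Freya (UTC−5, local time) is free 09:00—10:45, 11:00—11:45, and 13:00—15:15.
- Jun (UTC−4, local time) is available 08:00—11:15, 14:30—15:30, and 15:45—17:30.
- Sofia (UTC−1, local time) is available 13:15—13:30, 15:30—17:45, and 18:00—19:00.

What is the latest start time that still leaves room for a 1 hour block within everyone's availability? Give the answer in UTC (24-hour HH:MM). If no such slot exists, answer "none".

Beatriz → UTC: 08:00–08:30, 10:30–15:30.
Freya → UTC: 14:00–15:45, 16:00–16:45, 18:00–20:15.
Jun → UTC: 12:00–15:15, 18:30–19:30, 19:45–21:30.
Sofia → UTC: 14:15–14:30, 16:30–18:45, 19:00–20:00.
Beatriz ∩ Freya: 14:00–15:30.
Beatriz ∩ Freya ∩ Jun: 14:00–15:15.
Beatriz ∩ Freya ∩ Jun ∩ Sofia: 14:15–14:30.
Windows ≥ 60 min: (none).

none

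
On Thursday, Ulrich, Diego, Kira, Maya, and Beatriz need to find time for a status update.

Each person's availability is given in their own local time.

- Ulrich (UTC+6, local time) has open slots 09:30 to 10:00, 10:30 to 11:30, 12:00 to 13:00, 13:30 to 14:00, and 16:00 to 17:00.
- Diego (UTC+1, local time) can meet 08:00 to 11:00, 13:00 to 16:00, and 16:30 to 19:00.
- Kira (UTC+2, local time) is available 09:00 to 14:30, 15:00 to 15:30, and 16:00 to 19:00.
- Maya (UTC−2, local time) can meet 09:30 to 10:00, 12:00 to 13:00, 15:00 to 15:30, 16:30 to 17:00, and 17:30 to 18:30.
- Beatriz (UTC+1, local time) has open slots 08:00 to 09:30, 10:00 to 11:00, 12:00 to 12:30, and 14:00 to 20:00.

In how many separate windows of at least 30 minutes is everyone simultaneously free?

0

Ulrich → UTC: 03:30–04:00, 04:30–05:30, 06:00–07:00, 07:30–08:00, 10:00–11:00.
Diego → UTC: 07:00–10:00, 12:00–15:00, 15:30–18:00.
Kira → UTC: 07:00–12:30, 13:00–13:30, 14:00–17:00.
Maya → UTC: 11:30–12:00, 14:00–15:00, 17:00–17:30, 18:30–19:00, 19:30–20:30.
Beatriz → UTC: 07:00–08:30, 09:00–10:00, 11:00–11:30, 13:00–19:00.
Ulrich ∩ Diego: 07:30–08:00.
Ulrich ∩ Diego ∩ Kira: 07:30–08:00.
Ulrich ∩ Diego ∩ Kira ∩ Maya: (none).
Ulrich ∩ Diego ∩ Kira ∩ Maya ∩ Beatriz: (none).
Windows ≥ 30 min: (none).
That's 0 windows.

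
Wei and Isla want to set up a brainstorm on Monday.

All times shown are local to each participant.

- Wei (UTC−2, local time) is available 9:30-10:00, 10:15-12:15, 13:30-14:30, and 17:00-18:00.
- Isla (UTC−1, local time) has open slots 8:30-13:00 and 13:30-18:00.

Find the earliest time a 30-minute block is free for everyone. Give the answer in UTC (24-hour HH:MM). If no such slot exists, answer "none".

Wei → UTC: 11:30–12:00, 12:15–14:15, 15:30–16:30, 19:00–20:00.
Isla → UTC: 09:30–14:00, 14:30–19:00.
Wei ∩ Isla: 11:30–12:00, 12:15–14:00, 15:30–16:30.
Windows ≥ 30 min: 11:30–12:00, 12:15–14:00, 15:30–16:30.
Earliest such window starts at 11:30.

11:30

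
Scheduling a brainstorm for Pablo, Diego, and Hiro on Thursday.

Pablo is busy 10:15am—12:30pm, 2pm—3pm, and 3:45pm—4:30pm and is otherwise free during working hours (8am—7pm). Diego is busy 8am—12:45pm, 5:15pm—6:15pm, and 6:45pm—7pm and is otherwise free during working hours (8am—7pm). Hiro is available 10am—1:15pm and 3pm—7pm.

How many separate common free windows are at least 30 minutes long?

Pablo free within 08:00–19:00: 08:00–10:15, 12:30–14:00, 15:00–15:45, 16:30–19:00.
Diego free within 08:00–19:00: 12:45–17:15, 18:15–18:45.
Pablo ∩ Diego: 12:45–14:00, 15:00–15:45, 16:30–17:15, 18:15–18:45.
Pablo ∩ Diego ∩ Hiro: 12:45–13:15, 15:00–15:45, 16:30–17:15, 18:15–18:45.
Windows ≥ 30 min: 12:45–13:15, 15:00–15:45, 16:30–17:15, 18:15–18:45.
That's 4 windows.

4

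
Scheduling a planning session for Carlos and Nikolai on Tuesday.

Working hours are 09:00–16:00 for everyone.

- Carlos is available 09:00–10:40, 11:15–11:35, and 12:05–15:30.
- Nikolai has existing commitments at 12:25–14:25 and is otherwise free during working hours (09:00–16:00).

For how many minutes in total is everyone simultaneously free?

Nikolai free within 09:00–16:00: 09:00–12:25, 14:25–16:00.
Carlos ∩ Nikolai: 09:00–10:40, 11:15–11:35, 12:05–12:25, 14:25–15:30.
Total common minutes: 100 + 20 + 20 + 65 = 205.

205 minutes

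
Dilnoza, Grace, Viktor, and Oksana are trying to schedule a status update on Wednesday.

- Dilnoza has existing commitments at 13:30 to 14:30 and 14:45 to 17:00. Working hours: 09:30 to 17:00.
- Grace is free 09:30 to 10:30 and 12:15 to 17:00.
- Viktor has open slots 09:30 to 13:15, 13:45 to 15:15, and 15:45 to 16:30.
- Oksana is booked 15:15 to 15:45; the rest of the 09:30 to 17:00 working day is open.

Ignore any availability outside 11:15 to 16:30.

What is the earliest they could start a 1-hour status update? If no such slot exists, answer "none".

12:15

Dilnoza free within 09:30–17:00: 09:30–13:30, 14:30–14:45.
Oksana free within 09:30–17:00: 09:30–15:15, 15:45–17:00.
Dilnoza ∩ Grace: 09:30–10:30, 12:15–13:30, 14:30–14:45.
Dilnoza ∩ Grace ∩ Viktor: 09:30–10:30, 12:15–13:15, 14:30–14:45.
Dilnoza ∩ Grace ∩ Viktor ∩ Oksana: 09:30–10:30, 12:15–13:15, 14:30–14:45.
Restricted to 11:15–16:30: 12:15–13:15, 14:30–14:45.
Windows ≥ 60 min: 12:15–13:15.
Earliest such window starts at 12:15.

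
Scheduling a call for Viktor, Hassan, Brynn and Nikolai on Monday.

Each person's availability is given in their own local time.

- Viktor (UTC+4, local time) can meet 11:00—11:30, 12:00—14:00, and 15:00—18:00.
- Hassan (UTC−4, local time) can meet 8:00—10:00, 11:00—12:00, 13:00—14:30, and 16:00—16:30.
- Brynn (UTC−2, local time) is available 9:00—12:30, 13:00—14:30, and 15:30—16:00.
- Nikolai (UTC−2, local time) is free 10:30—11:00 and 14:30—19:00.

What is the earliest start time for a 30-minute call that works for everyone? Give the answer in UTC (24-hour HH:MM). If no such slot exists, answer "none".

12:30

Viktor → UTC: 07:00–07:30, 08:00–10:00, 11:00–14:00.
Hassan → UTC: 12:00–14:00, 15:00–16:00, 17:00–18:30, 20:00–20:30.
Brynn → UTC: 11:00–14:30, 15:00–16:30, 17:30–18:00.
Nikolai → UTC: 12:30–13:00, 16:30–21:00.
Viktor ∩ Hassan: 12:00–14:00.
Viktor ∩ Hassan ∩ Brynn: 12:00–14:00.
Viktor ∩ Hassan ∩ Brynn ∩ Nikolai: 12:30–13:00.
Windows ≥ 30 min: 12:30–13:00.
Earliest such window starts at 12:30.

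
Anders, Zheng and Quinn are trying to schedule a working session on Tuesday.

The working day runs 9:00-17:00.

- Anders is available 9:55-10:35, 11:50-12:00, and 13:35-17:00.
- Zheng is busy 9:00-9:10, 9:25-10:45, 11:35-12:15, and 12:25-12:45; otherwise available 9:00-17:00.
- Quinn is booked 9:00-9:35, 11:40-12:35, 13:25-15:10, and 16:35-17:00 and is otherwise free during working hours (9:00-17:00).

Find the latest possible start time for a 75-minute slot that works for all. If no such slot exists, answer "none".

15:20

Zheng free within 09:00–17:00: 09:10–09:25, 10:45–11:35, 12:15–12:25, 12:45–17:00.
Quinn free within 09:00–17:00: 09:35–11:40, 12:35–13:25, 15:10–16:35.
Anders ∩ Zheng: 13:35–17:00.
Anders ∩ Zheng ∩ Quinn: 15:10–16:35.
Windows ≥ 75 min: 15:10–16:35.
Latest start in the last window 15:10–16:35 is 16:35 − 75 min = 15:20.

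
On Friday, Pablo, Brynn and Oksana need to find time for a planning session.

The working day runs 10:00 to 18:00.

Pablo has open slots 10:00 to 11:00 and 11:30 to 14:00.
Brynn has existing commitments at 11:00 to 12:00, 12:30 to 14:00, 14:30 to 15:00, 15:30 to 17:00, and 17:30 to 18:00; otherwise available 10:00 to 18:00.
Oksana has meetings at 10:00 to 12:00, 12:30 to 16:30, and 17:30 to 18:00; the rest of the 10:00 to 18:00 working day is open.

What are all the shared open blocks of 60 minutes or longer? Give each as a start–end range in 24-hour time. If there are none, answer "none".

none

Brynn free within 10:00–18:00: 10:00–11:00, 12:00–12:30, 14:00–14:30, 15:00–15:30, 17:00–17:30.
Oksana free within 10:00–18:00: 12:00–12:30, 16:30–17:30.
Pablo ∩ Brynn: 10:00–11:00, 12:00–12:30.
Pablo ∩ Brynn ∩ Oksana: 12:00–12:30.
Windows ≥ 60 min: (none).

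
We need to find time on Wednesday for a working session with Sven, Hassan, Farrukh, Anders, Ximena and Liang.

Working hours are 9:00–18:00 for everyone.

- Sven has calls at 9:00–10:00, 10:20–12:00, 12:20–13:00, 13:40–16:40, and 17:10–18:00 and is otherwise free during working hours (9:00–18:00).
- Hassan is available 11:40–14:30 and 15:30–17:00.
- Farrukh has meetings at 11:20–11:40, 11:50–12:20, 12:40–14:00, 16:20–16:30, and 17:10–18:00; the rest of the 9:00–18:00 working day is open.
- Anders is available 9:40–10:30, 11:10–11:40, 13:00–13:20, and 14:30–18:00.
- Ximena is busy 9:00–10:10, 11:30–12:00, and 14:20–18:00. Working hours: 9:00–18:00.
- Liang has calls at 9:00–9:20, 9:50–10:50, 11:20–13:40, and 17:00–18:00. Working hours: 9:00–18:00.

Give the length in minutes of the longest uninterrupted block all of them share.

0 minutes

Sven free within 09:00–18:00: 10:00–10:20, 12:00–12:20, 13:00–13:40, 16:40–17:10.
Farrukh free within 09:00–18:00: 09:00–11:20, 11:40–11:50, 12:20–12:40, 14:00–16:20, 16:30–17:10.
Ximena free within 09:00–18:00: 10:10–11:30, 12:00–14:20.
Liang free within 09:00–18:00: 09:20–09:50, 10:50–11:20, 13:40–17:00.
Sven ∩ Hassan: 12:00–12:20, 13:00–13:40, 16:40–17:00.
Sven ∩ Hassan ∩ Farrukh: 16:40–17:00.
Sven ∩ Hassan ∩ Farrukh ∩ Anders: 16:40–17:00.
Sven ∩ Hassan ∩ Farrukh ∩ Anders ∩ Ximena: (none).
Sven ∩ Hassan ∩ Farrukh ∩ Anders ∩ Ximena ∩ Liang: (none).
No common window.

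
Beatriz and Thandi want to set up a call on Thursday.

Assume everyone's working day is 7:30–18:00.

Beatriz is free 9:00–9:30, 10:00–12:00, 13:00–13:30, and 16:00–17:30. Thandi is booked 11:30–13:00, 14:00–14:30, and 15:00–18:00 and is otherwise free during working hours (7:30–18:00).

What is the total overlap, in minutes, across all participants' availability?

Thandi free within 07:30–18:00: 07:30–11:30, 13:00–14:00, 14:30–15:00.
Beatriz ∩ Thandi: 09:00–09:30, 10:00–11:30, 13:00–13:30.
Total common minutes: 30 + 90 + 30 = 150.

150 minutes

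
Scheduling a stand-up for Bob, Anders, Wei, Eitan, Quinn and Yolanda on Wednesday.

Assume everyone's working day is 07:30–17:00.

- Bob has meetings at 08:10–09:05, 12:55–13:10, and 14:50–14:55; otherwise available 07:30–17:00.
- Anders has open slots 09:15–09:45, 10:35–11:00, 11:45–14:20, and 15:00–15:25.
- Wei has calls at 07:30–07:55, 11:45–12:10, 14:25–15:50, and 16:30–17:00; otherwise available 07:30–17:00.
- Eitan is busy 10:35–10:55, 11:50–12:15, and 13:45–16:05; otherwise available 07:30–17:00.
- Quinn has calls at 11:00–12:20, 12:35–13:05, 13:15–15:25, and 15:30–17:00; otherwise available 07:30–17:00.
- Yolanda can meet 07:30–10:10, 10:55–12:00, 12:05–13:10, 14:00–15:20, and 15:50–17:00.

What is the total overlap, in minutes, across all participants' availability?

50 minutes

Bob free within 07:30–17:00: 07:30–08:10, 09:05–12:55, 13:10–14:50, 14:55–17:00.
Wei free within 07:30–17:00: 07:55–11:45, 12:10–14:25, 15:50–16:30.
Eitan free within 07:30–17:00: 07:30–10:35, 10:55–11:50, 12:15–13:45, 16:05–17:00.
Quinn free within 07:30–17:00: 07:30–11:00, 12:20–12:35, 13:05–13:15, 15:25–15:30.
Bob ∩ Anders: 09:15–09:45, 10:35–11:00, 11:45–12:55, 13:10–14:20, 15:00–15:25.
Bob ∩ Anders ∩ Wei: 09:15–09:45, 10:35–11:00, 12:10–12:55, 13:10–14:20.
Bob ∩ Anders ∩ Wei ∩ Eitan: 09:15–09:45, 10:55–11:00, 12:15–12:55, 13:10–13:45.
Bob ∩ Anders ∩ Wei ∩ Eitan ∩ Quinn: 09:15–09:45, 10:55–11:00, 12:20–12:35, 13:10–13:15.
Bob ∩ Anders ∩ Wei ∩ Eitan ∩ Quinn ∩ Yolanda: 09:15–09:45, 10:55–11:00, 12:20–12:35.
Total common minutes: 30 + 5 + 15 = 50.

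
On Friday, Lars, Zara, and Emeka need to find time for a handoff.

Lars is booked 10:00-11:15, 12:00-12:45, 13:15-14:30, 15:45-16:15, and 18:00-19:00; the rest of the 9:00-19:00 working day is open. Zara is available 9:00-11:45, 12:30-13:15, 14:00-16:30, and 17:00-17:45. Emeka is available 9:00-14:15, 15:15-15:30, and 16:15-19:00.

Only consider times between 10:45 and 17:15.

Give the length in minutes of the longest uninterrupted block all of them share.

30 minutes

Lars free within 09:00–19:00: 09:00–10:00, 11:15–12:00, 12:45–13:15, 14:30–15:45, 16:15–18:00.
Lars ∩ Zara: 09:00–10:00, 11:15–11:45, 12:45–13:15, 14:30–15:45, 16:15–16:30, 17:00–17:45.
Lars ∩ Zara ∩ Emeka: 09:00–10:00, 11:15–11:45, 12:45–13:15, 15:15–15:30, 16:15–16:30, 17:00–17:45.
Restricted to 10:45–17:15: 11:15–11:45, 12:45–13:15, 15:15–15:30, 16:15–16:30, 17:00–17:15.
Common window lengths: 30, 30, 15, 15, 15 min; longest is 30.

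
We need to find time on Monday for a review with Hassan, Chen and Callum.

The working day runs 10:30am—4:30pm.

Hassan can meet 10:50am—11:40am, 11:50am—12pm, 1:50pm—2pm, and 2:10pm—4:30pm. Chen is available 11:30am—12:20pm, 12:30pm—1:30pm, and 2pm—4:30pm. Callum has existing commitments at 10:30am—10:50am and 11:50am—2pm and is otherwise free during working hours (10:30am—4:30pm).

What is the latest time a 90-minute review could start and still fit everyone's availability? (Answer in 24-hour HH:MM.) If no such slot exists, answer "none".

Callum free within 10:30–16:30: 10:50–11:50, 14:00–16:30.
Hassan ∩ Chen: 11:30–11:40, 11:50–12:00, 14:10–16:30.
Hassan ∩ Chen ∩ Callum: 11:30–11:40, 14:10–16:30.
Windows ≥ 90 min: 14:10–16:30.
Latest start in the last window 14:10–16:30 is 16:30 − 90 min = 15:00.

15:00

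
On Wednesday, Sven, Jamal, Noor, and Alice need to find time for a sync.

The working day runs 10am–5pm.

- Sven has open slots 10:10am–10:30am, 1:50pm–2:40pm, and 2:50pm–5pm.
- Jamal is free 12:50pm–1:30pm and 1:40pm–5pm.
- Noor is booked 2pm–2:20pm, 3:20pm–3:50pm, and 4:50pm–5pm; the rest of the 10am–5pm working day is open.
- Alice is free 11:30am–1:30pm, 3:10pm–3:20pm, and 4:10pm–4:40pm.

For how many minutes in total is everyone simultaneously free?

40 minutes

Noor free within 10:00–17:00: 10:00–14:00, 14:20–15:20, 15:50–16:50.
Sven ∩ Jamal: 13:50–14:40, 14:50–17:00.
Sven ∩ Jamal ∩ Noor: 13:50–14:00, 14:20–14:40, 14:50–15:20, 15:50–16:50.
Sven ∩ Jamal ∩ Noor ∩ Alice: 15:10–15:20, 16:10–16:40.
Total common minutes: 10 + 30 = 40.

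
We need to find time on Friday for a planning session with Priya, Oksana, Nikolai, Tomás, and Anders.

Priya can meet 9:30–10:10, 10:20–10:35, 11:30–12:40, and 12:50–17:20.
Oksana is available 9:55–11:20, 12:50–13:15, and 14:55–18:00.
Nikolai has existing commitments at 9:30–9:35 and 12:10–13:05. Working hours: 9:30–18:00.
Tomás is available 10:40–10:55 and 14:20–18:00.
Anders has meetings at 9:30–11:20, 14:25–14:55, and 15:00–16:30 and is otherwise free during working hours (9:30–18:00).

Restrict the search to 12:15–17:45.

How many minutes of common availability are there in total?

Nikolai free within 09:30–18:00: 09:35–12:10, 13:05–18:00.
Anders free within 09:30–18:00: 11:20–14:25, 14:55–15:00, 16:30–18:00.
Priya ∩ Oksana: 09:55–10:10, 10:20–10:35, 12:50–13:15, 14:55–17:20.
Priya ∩ Oksana ∩ Nikolai: 09:55–10:10, 10:20–10:35, 13:05–13:15, 14:55–17:20.
Priya ∩ Oksana ∩ Nikolai ∩ Tomás: 14:55–17:20.
Priya ∩ Oksana ∩ Nikolai ∩ Tomás ∩ Anders: 14:55–15:00, 16:30–17:20.
Restricted to 12:15–17:45: 14:55–15:00, 16:30–17:20.
Total common minutes: 5 + 50 = 55.

55 minutes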